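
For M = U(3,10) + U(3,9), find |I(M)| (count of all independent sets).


For a direct sum, |I(M1+M2)| = |I(M1)| * |I(M2)|.
|I(U(3,10))| = sum C(10,k) for k=0..3 = 176.
|I(U(3,9))| = sum C(9,k) for k=0..3 = 130.
Total = 176 * 130 = 22880.

22880


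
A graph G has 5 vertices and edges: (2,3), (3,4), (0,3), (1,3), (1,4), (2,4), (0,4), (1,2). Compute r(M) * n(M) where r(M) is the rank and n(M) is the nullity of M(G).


r(M) = |V| - c = 5 - 1 = 4.
nullity = |E| - r(M) = 8 - 4 = 4.
Product = 4 * 4 = 16.

16


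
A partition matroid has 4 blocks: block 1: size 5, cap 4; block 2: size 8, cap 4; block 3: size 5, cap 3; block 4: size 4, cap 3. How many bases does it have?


A basis picks exactly ci elements from block i.
Number of bases = product of C(|Si|, ci).
= C(5,4) * C(8,4) * C(5,3) * C(4,3)
= 5 * 70 * 10 * 4
= 14000.

14000


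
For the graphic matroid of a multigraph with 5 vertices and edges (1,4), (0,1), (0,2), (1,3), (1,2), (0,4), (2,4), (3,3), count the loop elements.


In a graphic matroid, a loop is a self-loop edge (u,u) with rank 0.
Examining all 8 edges for self-loops...
Self-loops found: (3,3)
Number of loops = 1.

1


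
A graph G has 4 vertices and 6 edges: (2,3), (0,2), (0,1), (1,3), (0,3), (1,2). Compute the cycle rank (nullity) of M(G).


Cycle rank (nullity) = |E| - r(M) = |E| - (|V| - c).
|E| = 6, |V| = 4, c = 1.
Nullity = 6 - (4 - 1) = 6 - 3 = 3.

3


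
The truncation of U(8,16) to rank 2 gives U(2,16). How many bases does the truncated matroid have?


Truncating U(8,16) to rank 2 gives U(2,16).
Bases of U(2,16) are all 2-element subsets of 16 elements.
Number of bases = C(16,2) = (16 * 15) / (1 * 2) = 120.

120


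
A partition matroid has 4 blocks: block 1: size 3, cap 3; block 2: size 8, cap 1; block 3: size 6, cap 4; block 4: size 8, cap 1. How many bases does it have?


A basis picks exactly ci elements from block i.
Number of bases = product of C(|Si|, ci).
= C(3,3) * C(8,1) * C(6,4) * C(8,1)
= 1 * 8 * 15 * 8
= 960.

960


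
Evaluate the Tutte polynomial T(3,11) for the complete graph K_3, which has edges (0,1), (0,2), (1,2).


T(K_3; x,y) = x^2 + x + y.
T(3,11) = 9 + 3 + 11 = 23.

23


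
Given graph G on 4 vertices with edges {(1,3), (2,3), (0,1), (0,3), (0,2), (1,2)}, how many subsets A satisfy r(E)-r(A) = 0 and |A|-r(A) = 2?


R(x,y) = sum over A in 2^E of x^(r(E)-r(A)) * y^(|A|-r(A)).
G has 4 vertices, 6 edges. r(E) = 3.
Enumerate all 2^6 = 64 subsets.
Count subsets with r(E)-r(A)=0 and |A|-r(A)=2: 6.

6


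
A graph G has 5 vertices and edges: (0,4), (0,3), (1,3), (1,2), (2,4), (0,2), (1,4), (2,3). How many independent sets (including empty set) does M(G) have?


An independent set in a graphic matroid is an acyclic edge subset.
G has 5 vertices and 8 edges.
Enumerate all 2^8 = 256 subsets, checking for acyclicity.
Total independent sets = 134.

134


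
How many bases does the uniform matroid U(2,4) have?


Bases of U(2,4) are all 2-element subsets of the 4-element ground set.
Number of bases = C(4,2).
(4 choose 2) = 6.

6


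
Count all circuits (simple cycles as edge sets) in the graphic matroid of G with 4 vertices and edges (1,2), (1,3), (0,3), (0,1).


A circuit in a graphic matroid = edge set of a simple cycle.
G has 4 vertices and 4 edges.
Enumerating all minimal edge subsets forming cycles...
Total circuits found: 1.

1


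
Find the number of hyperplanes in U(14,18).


Hyperplanes of U(14,18) are flats of rank 13.
In a uniform matroid, these are exactly the (13)-element subsets.
Count = C(18,13) = 8568.

8568


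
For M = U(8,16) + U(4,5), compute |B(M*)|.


(M1+M2)* = M1* + M2*.
M1* = U(8,16), bases: C(16,8) = 12870.
M2* = U(1,5), bases: C(5,1) = 5.
|B(M*)| = 12870 * 5 = 64350.

64350


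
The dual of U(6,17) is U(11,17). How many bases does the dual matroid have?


The dual of U(r,n) is U(n-r, n) = U(11,17).
Bases of U(11,17) are all (11)-element subsets.
|B(M*)| = C(17,11) = 12376.

12376


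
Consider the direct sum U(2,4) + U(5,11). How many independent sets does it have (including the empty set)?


For a direct sum, |I(M1+M2)| = |I(M1)| * |I(M2)|.
|I(U(2,4))| = sum C(4,k) for k=0..2 = 11.
|I(U(5,11))| = sum C(11,k) for k=0..5 = 1024.
Total = 11 * 1024 = 11264.

11264


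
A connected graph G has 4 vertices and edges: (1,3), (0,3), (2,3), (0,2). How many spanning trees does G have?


By Kirchhoff's matrix tree theorem, the number of spanning trees equals
the determinant of any cofactor of the Laplacian matrix L.
G has 4 vertices and 4 edges.
Computing the (3 x 3) cofactor determinant gives 3.

3


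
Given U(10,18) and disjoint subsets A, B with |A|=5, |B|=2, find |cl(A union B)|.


|A union B| = 5 + 2 = 7 (disjoint).
In U(10,18), cl(S) = S if |S| < 10, else cl(S) = E.
Since 7 < 10, cl(A union B) = A union B.
|cl(A union B)| = 7.

7


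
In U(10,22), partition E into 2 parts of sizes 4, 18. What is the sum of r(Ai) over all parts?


r(Ai) = min(|Ai|, 10) for each part.
Sum = min(4,10) + min(18,10)
    = 4 + 10
    = 14.

14


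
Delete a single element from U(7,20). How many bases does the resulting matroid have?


Deleting e from U(7,20) gives U(7,19) since n > r.
Bases of U(7,19) = (19 choose 7) = 50388.

50388


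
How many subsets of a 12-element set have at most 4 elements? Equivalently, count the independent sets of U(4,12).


Independent sets of U(4,12) are all subsets of size <= 4.
Count = (12 choose 0) + (12 choose 1) + (12 choose 2) + (12 choose 3) + (12 choose 4)
     = 1 + 12 + 66 + 220 + 495
     = 794.

794


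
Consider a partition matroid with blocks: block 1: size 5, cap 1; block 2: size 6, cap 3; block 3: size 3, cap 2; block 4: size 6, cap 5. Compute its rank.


Rank of a partition matroid = sum of min(|Si|, ci) for each block.
= min(5,1) + min(6,3) + min(3,2) + min(6,5)
= 1 + 3 + 2 + 5
= 11.

11


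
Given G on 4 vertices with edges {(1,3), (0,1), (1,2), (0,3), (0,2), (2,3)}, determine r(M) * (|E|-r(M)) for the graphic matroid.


r(M) = |V| - c = 4 - 1 = 3.
nullity = |E| - r(M) = 6 - 3 = 3.
Product = 3 * 3 = 9.

9


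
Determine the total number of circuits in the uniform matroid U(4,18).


In U(4,18), circuits are the (5)-element subsets.
Any set of 5 elements is dependent, and removing any one element gives
an independent set of size 4, so it is a minimal dependent set.
Number of circuits = C(18,5) = 8568.

8568


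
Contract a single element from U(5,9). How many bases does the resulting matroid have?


Contracting e from U(5,9) gives U(4,8).
Bases of U(4,8) = C(8,4) = 8! / (4! * 4!) = 70.

70


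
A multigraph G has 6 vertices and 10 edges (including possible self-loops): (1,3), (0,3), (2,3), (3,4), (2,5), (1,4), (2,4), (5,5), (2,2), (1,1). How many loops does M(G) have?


In a graphic matroid, a loop is a self-loop edge (u,u) with rank 0.
Examining all 10 edges for self-loops...
Self-loops found: (5,5), (2,2), (1,1)
Number of loops = 3.

3


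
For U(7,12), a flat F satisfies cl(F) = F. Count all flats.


Flats of U(7,12): every subset of size < 7 is a flat, plus E itself.
Count = (12 choose 0) + (12 choose 1) + (12 choose 2) + (12 choose 3) + (12 choose 4) + (12 choose 5) + (12 choose 6) + 1
     = 1 + 12 + 66 + 220 + 495 + 792 + 924 + 1
     = 2511.

2511


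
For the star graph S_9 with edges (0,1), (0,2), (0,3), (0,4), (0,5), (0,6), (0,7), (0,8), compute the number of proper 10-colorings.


P(tree, k) = k * (k-1)^(8) for any tree on 9 vertices.
P(10) = 10 * 9^8 = 10 * 43046721 = 430467210.

430467210


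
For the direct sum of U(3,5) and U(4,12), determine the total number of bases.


Bases of a direct sum M1 + M2: |B| = |B(M1)| * |B(M2)|.
|B(U(3,5))| = C(5,3) = 10.
|B(U(4,12))| = C(12,4) = 495.
Total bases = 10 * 495 = 4950.

4950


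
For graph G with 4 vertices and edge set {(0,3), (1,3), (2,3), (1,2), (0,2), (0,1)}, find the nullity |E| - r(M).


Cycle rank (nullity) = |E| - r(M) = |E| - (|V| - c).
|E| = 6, |V| = 4, c = 1.
Nullity = 6 - (4 - 1) = 6 - 3 = 3.

3


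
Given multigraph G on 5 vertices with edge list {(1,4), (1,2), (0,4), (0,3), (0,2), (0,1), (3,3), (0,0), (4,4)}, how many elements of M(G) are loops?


In a graphic matroid, a loop is a self-loop edge (u,u) with rank 0.
Examining all 9 edges for self-loops...
Self-loops found: (3,3), (0,0), (4,4)
Number of loops = 3.

3


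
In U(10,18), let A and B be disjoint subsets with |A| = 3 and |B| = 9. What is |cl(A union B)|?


|A union B| = 3 + 9 = 12 (disjoint).
In U(10,18), cl(S) = S if |S| < 10, else cl(S) = E.
Since 12 >= 10, cl(A union B) = E.
|cl(A union B)| = 18.

18


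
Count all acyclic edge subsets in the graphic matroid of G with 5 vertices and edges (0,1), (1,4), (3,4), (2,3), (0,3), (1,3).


An independent set in a graphic matroid is an acyclic edge subset.
G has 5 vertices and 6 edges.
Enumerate all 2^6 = 64 subsets, checking for acyclicity.
Total independent sets = 48.

48


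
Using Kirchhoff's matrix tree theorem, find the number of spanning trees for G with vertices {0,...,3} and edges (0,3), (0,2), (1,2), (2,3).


By Kirchhoff's matrix tree theorem, the number of spanning trees equals
the determinant of any cofactor of the Laplacian matrix L.
G has 4 vertices and 4 edges.
Computing the (3 x 3) cofactor determinant gives 3.

3


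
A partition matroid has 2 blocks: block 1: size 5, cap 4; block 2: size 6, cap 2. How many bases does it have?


A basis picks exactly ci elements from block i.
Number of bases = product of C(|Si|, ci).
= C(5,4) * C(6,2)
= 5 * 15
= 75.

75


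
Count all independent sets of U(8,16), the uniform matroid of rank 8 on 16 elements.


Independent sets of U(8,16) are all subsets of size <= 8.
Count = C(16,0) + C(16,1) + C(16,2) + C(16,3) + C(16,4) + C(16,5) + C(16,6) + C(16,7) + C(16,8)
     = 1 + 16 + 120 + 560 + 1820 + 4368 + 8008 + 11440 + 12870
     = 39203.

39203


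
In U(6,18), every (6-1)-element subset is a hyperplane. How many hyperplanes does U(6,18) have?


Hyperplanes of U(6,18) are flats of rank 5.
In a uniform matroid, these are exactly the (5)-element subsets.
Count = (18 choose 5) = 8568.

8568


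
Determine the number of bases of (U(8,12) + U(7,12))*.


(M1+M2)* = M1* + M2*.
M1* = U(4,12), bases: C(12,4) = 495.
M2* = U(5,12), bases: C(12,5) = 792.
|B(M*)| = 495 * 792 = 392040.

392040


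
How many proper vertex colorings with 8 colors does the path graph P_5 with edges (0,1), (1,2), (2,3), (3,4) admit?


P(P_5, k) = k * (k-1)^(4).
P(8) = 8 * 7^4 = 8 * 2401 = 19208.

19208


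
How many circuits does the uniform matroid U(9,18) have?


In U(9,18), circuits are the (10)-element subsets.
Any set of 10 elements is dependent, and removing any one element gives
an independent set of size 9, so it is a minimal dependent set.
Number of circuits = (18 choose 10) = 43758.

43758


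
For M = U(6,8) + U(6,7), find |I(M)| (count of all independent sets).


For a direct sum, |I(M1+M2)| = |I(M1)| * |I(M2)|.
|I(U(6,8))| = sum C(8,k) for k=0..6 = 247.
|I(U(6,7))| = sum C(7,k) for k=0..6 = 127.
Total = 247 * 127 = 31369.

31369


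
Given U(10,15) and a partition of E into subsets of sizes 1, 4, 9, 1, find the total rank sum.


r(Ai) = min(|Ai|, 10) for each part.
Sum = min(1,10) + min(4,10) + min(9,10) + min(1,10)
    = 1 + 4 + 9 + 1
    = 15.

15


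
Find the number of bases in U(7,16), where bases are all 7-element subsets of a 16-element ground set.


Bases of U(7,16) are all 7-element subsets of the 16-element ground set.
Number of bases = C(16,7).
(16 choose 7) = 11440.

11440


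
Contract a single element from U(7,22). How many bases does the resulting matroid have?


Contracting e from U(7,22) gives U(6,21).
Bases of U(6,21) = C(21,6) = 54264.

54264


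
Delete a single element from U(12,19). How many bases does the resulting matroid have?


Deleting e from U(12,19) gives U(12,18) since n > r.
Bases of U(12,18) = (18 choose 12) = 18564.

18564


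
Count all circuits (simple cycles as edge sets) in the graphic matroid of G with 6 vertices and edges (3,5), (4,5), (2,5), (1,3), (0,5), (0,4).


A circuit in a graphic matroid = edge set of a simple cycle.
G has 6 vertices and 6 edges.
Enumerating all minimal edge subsets forming cycles...
Total circuits found: 1.

1


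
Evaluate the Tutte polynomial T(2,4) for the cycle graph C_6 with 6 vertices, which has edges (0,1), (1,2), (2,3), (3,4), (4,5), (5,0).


T(C_6; x,y) = x + x^2 + ... + x^(5) + y.
T(2,4) = 2^1 + 2^2 + 2^3 + 2^4 + 2^5 + 4
= 2 + 4 + 8 + 16 + 32 + 4
= 66.

66


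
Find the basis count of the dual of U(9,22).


The dual of U(r,n) is U(n-r, n) = U(13,22).
Bases of U(13,22) are all (13)-element subsets.
|B(M*)| = C(22,13) = 497420.

497420


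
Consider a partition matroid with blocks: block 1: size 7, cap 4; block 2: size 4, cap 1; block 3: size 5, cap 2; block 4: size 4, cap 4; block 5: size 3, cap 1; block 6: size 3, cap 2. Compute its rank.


Rank of a partition matroid = sum of min(|Si|, ci) for each block.
= min(7,4) + min(4,1) + min(5,2) + min(4,4) + min(3,1) + min(3,2)
= 4 + 1 + 2 + 4 + 1 + 2
= 14.

14


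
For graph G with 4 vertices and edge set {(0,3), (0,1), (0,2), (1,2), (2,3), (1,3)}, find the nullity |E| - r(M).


Cycle rank (nullity) = |E| - r(M) = |E| - (|V| - c).
|E| = 6, |V| = 4, c = 1.
Nullity = 6 - (4 - 1) = 6 - 3 = 3.

3


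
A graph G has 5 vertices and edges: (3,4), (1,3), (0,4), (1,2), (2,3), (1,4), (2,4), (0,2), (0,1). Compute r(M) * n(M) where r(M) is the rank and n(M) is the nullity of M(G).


r(M) = |V| - c = 5 - 1 = 4.
nullity = |E| - r(M) = 9 - 4 = 5.
Product = 4 * 5 = 20.

20


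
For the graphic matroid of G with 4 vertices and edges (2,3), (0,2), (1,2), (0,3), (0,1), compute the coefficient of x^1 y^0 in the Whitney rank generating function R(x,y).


R(x,y) = sum over A in 2^E of x^(r(E)-r(A)) * y^(|A|-r(A)).
G has 4 vertices, 5 edges. r(E) = 3.
Enumerate all 2^5 = 32 subsets.
Count subsets with r(E)-r(A)=1 and |A|-r(A)=0: 10.

10


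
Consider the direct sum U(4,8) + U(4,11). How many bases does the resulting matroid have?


Bases of a direct sum M1 + M2: |B| = |B(M1)| * |B(M2)|.
|B(U(4,8))| = C(8,4) = 70.
|B(U(4,11))| = C(11,4) = 330.
Total bases = 70 * 330 = 23100.

23100


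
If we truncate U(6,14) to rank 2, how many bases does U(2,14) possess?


Truncating U(6,14) to rank 2 gives U(2,14).
Bases of U(2,14) are all 2-element subsets of 14 elements.
Number of bases = C(14,2) = (14 * 13) / (1 * 2) = 91.

91


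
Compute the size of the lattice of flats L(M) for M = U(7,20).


Flats of U(7,20): every subset of size < 7 is a flat, plus E itself.
Count = (20 choose 0) + (20 choose 1) + (20 choose 2) + (20 choose 3) + (20 choose 4) + (20 choose 5) + (20 choose 6) + 1
     = 1 + 20 + 190 + 1140 + 4845 + 15504 + 38760 + 1
     = 60461.

60461


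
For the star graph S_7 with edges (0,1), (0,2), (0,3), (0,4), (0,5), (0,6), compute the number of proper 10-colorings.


P(tree, k) = k * (k-1)^(6) for any tree on 7 vertices.
P(10) = 10 * 9^6 = 10 * 531441 = 5314410.

5314410


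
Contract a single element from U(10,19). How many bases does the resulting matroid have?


Contracting e from U(10,19) gives U(9,18).
Bases of U(9,18) = (18 choose 9) = 48620.

48620


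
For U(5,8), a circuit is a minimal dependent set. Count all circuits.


In U(5,8), circuits are the (6)-element subsets.
Any set of 6 elements is dependent, and removing any one element gives
an independent set of size 5, so it is a minimal dependent set.
Number of circuits = C(8,6) = 8! / (6! * 2!) = 28.

28


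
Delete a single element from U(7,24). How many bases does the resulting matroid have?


Deleting e from U(7,24) gives U(7,23) since n > r.
Bases of U(7,23) = C(23,7) = 245157.

245157


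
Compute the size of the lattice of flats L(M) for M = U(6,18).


Flats of U(6,18): every subset of size < 6 is a flat, plus E itself.
Count = (18 choose 0) + (18 choose 1) + (18 choose 2) + (18 choose 3) + (18 choose 4) + (18 choose 5) + 1
     = 1 + 18 + 153 + 816 + 3060 + 8568 + 1
     = 12617.

12617


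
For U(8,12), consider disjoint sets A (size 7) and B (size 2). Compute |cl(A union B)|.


|A union B| = 7 + 2 = 9 (disjoint).
In U(8,12), cl(S) = S if |S| < 8, else cl(S) = E.
Since 9 >= 8, cl(A union B) = E.
|cl(A union B)| = 12.

12


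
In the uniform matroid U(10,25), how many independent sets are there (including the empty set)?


Independent sets of U(10,25) are all subsets of size <= 10.
Count = (25 choose 0) + (25 choose 1) + (25 choose 2) + (25 choose 3) + (25 choose 4) + (25 choose 5) + (25 choose 6) + (25 choose 7) + (25 choose 8) + (25 choose 9) + (25 choose 10)
     = 1 + 25 + 300 + 2300 + 12650 + 53130 + 177100 + 480700 + 1081575 + 2042975 + 3268760
     = 7119516.

7119516


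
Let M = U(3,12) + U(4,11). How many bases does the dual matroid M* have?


(M1+M2)* = M1* + M2*.
M1* = U(9,12), bases: C(12,9) = 220.
M2* = U(7,11), bases: C(11,7) = 330.
|B(M*)| = 220 * 330 = 72600.

72600


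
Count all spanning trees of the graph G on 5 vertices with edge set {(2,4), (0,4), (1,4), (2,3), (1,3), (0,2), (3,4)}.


By Kirchhoff's matrix tree theorem, the number of spanning trees equals
the determinant of any cofactor of the Laplacian matrix L.
G has 5 vertices and 7 edges.
Computing the (4 x 4) cofactor determinant gives 21.

21


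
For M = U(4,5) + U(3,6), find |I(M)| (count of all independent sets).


For a direct sum, |I(M1+M2)| = |I(M1)| * |I(M2)|.
|I(U(4,5))| = sum C(5,k) for k=0..4 = 31.
|I(U(3,6))| = sum C(6,k) for k=0..3 = 42.
Total = 31 * 42 = 1302.

1302


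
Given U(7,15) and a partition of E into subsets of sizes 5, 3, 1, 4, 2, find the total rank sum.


r(Ai) = min(|Ai|, 7) for each part.
Sum = min(5,7) + min(3,7) + min(1,7) + min(4,7) + min(2,7)
    = 5 + 3 + 1 + 4 + 2
    = 15.

15


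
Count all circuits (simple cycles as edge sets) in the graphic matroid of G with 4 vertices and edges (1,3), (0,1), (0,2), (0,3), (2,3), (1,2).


A circuit in a graphic matroid = edge set of a simple cycle.
G has 4 vertices and 6 edges.
Enumerating all minimal edge subsets forming cycles...
Total circuits found: 7.

7


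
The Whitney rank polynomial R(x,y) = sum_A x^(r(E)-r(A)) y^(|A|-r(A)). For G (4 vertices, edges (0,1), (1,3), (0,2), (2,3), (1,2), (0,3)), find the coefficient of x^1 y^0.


R(x,y) = sum over A in 2^E of x^(r(E)-r(A)) * y^(|A|-r(A)).
G has 4 vertices, 6 edges. r(E) = 3.
Enumerate all 2^6 = 64 subsets.
Count subsets with r(E)-r(A)=1 and |A|-r(A)=0: 15.

15


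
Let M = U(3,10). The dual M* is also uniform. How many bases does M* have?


The dual of U(r,n) is U(n-r, n) = U(7,10).
Bases of U(7,10) are all (7)-element subsets.
|B(M*)| = (10 choose 7) = 120.

120


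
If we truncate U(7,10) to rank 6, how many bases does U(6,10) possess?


Truncating U(7,10) to rank 6 gives U(6,10).
Bases of U(6,10) are all 6-element subsets of 10 elements.
Number of bases = C(10,6) = 210.

210


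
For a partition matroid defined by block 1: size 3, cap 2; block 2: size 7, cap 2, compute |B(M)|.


A basis picks exactly ci elements from block i.
Number of bases = product of C(|Si|, ci).
= C(3,2) * C(7,2)
= 3 * 21
= 63.

63


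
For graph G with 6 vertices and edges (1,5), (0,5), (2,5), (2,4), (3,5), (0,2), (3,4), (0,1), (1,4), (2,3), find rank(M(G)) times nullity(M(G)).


r(M) = |V| - c = 6 - 1 = 5.
nullity = |E| - r(M) = 10 - 5 = 5.
Product = 5 * 5 = 25.

25


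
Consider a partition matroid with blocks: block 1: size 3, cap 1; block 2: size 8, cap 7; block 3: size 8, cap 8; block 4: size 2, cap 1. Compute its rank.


Rank of a partition matroid = sum of min(|Si|, ci) for each block.
= min(3,1) + min(8,7) + min(8,8) + min(2,1)
= 1 + 7 + 8 + 1
= 17.

17


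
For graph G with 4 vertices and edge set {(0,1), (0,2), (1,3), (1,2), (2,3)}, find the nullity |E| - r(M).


Cycle rank (nullity) = |E| - r(M) = |E| - (|V| - c).
|E| = 5, |V| = 4, c = 1.
Nullity = 5 - (4 - 1) = 5 - 3 = 2.

2


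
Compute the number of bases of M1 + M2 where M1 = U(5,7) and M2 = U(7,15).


Bases of a direct sum M1 + M2: |B| = |B(M1)| * |B(M2)|.
|B(U(5,7))| = C(7,5) = 21.
|B(U(7,15))| = C(15,7) = 6435.
Total bases = 21 * 6435 = 135135.

135135


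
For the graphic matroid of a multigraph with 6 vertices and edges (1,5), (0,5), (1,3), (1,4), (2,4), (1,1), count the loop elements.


In a graphic matroid, a loop is a self-loop edge (u,u) with rank 0.
Examining all 6 edges for self-loops...
Self-loops found: (1,1)
Number of loops = 1.

1


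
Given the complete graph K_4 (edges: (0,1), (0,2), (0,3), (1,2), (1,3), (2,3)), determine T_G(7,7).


T(K_4; x,y) = x^3 + 3x^2 + 4xy + 2x + y^3 + 3y^2 + 2y.
Substituting x=7, y=7:
= 343 + 147 + 196 + 14 + 343 + 147 + 14
= 1204.

1204


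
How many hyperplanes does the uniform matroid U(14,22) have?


Hyperplanes of U(14,22) are flats of rank 13.
In a uniform matroid, these are exactly the (13)-element subsets.
Count = C(22,13) = 497420.

497420


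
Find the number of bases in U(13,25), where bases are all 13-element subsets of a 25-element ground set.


Bases of U(13,25) are all 13-element subsets of the 25-element ground set.
Number of bases = C(25,13).
C(25,13) = 25! / (13! * 12!) = 5200300.

5200300


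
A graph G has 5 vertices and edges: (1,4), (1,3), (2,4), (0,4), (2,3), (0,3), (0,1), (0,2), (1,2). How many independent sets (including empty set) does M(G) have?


An independent set in a graphic matroid is an acyclic edge subset.
G has 5 vertices and 9 edges.
Enumerate all 2^9 = 512 subsets, checking for acyclicity.
Total independent sets = 198.

198


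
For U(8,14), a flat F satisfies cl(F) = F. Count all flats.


Flats of U(8,14): every subset of size < 8 is a flat, plus E itself.
Count = C(14,0) + C(14,1) + C(14,2) + C(14,3) + C(14,4) + C(14,5) + C(14,6) + C(14,7) + 1
     = 1 + 14 + 91 + 364 + 1001 + 2002 + 3003 + 3432 + 1
     = 9909.

9909


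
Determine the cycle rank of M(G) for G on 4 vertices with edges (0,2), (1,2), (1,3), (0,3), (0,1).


Cycle rank (nullity) = |E| - r(M) = |E| - (|V| - c).
|E| = 5, |V| = 4, c = 1.
Nullity = 5 - (4 - 1) = 5 - 3 = 2.

2


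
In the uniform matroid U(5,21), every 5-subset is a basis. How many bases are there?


Bases of U(5,21) are all 5-element subsets of the 21-element ground set.
Number of bases = C(21,5).
C(21,5) = 21! / (5! * 16!) = 20349.

20349


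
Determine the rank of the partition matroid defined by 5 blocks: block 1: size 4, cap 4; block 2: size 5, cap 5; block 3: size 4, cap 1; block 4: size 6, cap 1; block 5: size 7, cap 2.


Rank of a partition matroid = sum of min(|Si|, ci) for each block.
= min(4,4) + min(5,5) + min(4,1) + min(6,1) + min(7,2)
= 4 + 5 + 1 + 1 + 2
= 13.

13


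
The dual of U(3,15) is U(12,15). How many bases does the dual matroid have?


The dual of U(r,n) is U(n-r, n) = U(12,15).
Bases of U(12,15) are all (12)-element subsets.
|B(M*)| = C(15,12) = 455.

455


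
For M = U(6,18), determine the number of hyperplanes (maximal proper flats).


Hyperplanes of U(6,18) are flats of rank 5.
In a uniform matroid, these are exactly the (5)-element subsets.
Count = (18 choose 5) = 8568.

8568


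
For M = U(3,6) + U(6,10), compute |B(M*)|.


(M1+M2)* = M1* + M2*.
M1* = U(3,6), bases: C(6,3) = 20.
M2* = U(4,10), bases: C(10,4) = 210.
|B(M*)| = 20 * 210 = 4200.

4200


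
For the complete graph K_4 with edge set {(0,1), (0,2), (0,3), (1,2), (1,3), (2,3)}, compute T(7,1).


T(K_4; x,y) = x^3 + 3x^2 + 4xy + 2x + y^3 + 3y^2 + 2y.
Substituting x=7, y=1:
= 343 + 147 + 28 + 14 + 1 + 3 + 2
= 538.

538


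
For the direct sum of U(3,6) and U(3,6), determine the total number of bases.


Bases of a direct sum M1 + M2: |B| = |B(M1)| * |B(M2)|.
|B(U(3,6))| = C(6,3) = 20.
|B(U(3,6))| = C(6,3) = 20.
Total bases = 20 * 20 = 400.

400


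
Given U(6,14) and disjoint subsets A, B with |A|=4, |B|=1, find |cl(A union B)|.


|A union B| = 4 + 1 = 5 (disjoint).
In U(6,14), cl(S) = S if |S| < 6, else cl(S) = E.
Since 5 < 6, cl(A union B) = A union B.
|cl(A union B)| = 5.

5


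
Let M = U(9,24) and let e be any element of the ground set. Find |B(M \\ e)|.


Deleting e from U(9,24) gives U(9,23) since n > r.
Bases of U(9,23) = (23 choose 9) = 817190.

817190


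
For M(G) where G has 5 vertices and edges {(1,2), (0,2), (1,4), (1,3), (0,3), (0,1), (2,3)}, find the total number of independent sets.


An independent set in a graphic matroid is an acyclic edge subset.
G has 5 vertices and 7 edges.
Enumerate all 2^7 = 128 subsets, checking for acyclicity.
Total independent sets = 76.

76


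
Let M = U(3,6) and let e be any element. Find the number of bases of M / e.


Contracting e from U(3,6) gives U(2,5).
Bases of U(2,5) = C(5,2) = 5! / (2! * 3!) = 10.

10


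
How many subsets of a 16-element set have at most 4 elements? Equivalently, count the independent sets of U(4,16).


Independent sets of U(4,16) are all subsets of size <= 4.
Count = (16 choose 0) + (16 choose 1) + (16 choose 2) + (16 choose 3) + (16 choose 4)
     = 1 + 16 + 120 + 560 + 1820
     = 2517.

2517


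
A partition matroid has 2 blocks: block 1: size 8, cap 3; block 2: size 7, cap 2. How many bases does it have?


A basis picks exactly ci elements from block i.
Number of bases = product of C(|Si|, ci).
= C(8,3) * C(7,2)
= 56 * 21
= 1176.

1176


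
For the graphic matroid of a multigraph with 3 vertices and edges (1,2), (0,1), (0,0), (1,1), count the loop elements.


In a graphic matroid, a loop is a self-loop edge (u,u) with rank 0.
Examining all 4 edges for self-loops...
Self-loops found: (0,0), (1,1)
Number of loops = 2.

2


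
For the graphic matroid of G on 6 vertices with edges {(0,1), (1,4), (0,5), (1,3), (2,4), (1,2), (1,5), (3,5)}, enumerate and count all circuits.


A circuit in a graphic matroid = edge set of a simple cycle.
G has 6 vertices and 8 edges.
Enumerating all minimal edge subsets forming cycles...
Total circuits found: 4.

4


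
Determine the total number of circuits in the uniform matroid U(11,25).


In U(11,25), circuits are the (12)-element subsets.
Any set of 12 elements is dependent, and removing any one element gives
an independent set of size 11, so it is a minimal dependent set.
Number of circuits = C(25,12) = 5200300.

5200300


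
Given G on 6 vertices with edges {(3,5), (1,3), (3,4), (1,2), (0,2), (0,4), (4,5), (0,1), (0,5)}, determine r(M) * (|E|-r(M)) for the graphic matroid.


r(M) = |V| - c = 6 - 1 = 5.
nullity = |E| - r(M) = 9 - 5 = 4.
Product = 5 * 4 = 20.

20


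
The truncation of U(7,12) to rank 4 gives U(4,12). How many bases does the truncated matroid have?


Truncating U(7,12) to rank 4 gives U(4,12).
Bases of U(4,12) are all 4-element subsets of 12 elements.
Number of bases = (12 choose 4) = 495.

495


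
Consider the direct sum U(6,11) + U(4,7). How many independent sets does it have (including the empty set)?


For a direct sum, |I(M1+M2)| = |I(M1)| * |I(M2)|.
|I(U(6,11))| = sum C(11,k) for k=0..6 = 1486.
|I(U(4,7))| = sum C(7,k) for k=0..4 = 99.
Total = 1486 * 99 = 147114.

147114


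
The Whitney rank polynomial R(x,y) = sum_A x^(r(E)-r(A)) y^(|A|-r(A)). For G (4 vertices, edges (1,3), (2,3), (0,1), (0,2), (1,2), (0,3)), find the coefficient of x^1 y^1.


R(x,y) = sum over A in 2^E of x^(r(E)-r(A)) * y^(|A|-r(A)).
G has 4 vertices, 6 edges. r(E) = 3.
Enumerate all 2^6 = 64 subsets.
Count subsets with r(E)-r(A)=1 and |A|-r(A)=1: 4.

4


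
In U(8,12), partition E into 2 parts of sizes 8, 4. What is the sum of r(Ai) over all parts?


r(Ai) = min(|Ai|, 8) for each part.
Sum = min(8,8) + min(4,8)
    = 8 + 4
    = 12.

12


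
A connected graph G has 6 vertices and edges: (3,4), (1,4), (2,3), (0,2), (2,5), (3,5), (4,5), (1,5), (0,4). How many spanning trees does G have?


By Kirchhoff's matrix tree theorem, the number of spanning trees equals
the determinant of any cofactor of the Laplacian matrix L.
G has 6 vertices and 9 edges.
Computing the (5 x 5) cofactor determinant gives 61.

61


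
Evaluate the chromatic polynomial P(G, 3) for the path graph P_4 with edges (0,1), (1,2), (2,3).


P(P_4, k) = k * (k-1)^(3).
P(3) = 3 * 2^3 = 3 * 8 = 24.

24


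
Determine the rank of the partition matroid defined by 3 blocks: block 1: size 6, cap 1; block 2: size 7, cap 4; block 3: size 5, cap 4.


Rank of a partition matroid = sum of min(|Si|, ci) for each block.
= min(6,1) + min(7,4) + min(5,4)
= 1 + 4 + 4
= 9.

9


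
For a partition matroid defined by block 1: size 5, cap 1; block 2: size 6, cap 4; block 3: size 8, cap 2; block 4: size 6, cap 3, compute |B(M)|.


A basis picks exactly ci elements from block i.
Number of bases = product of C(|Si|, ci).
= C(5,1) * C(6,4) * C(8,2) * C(6,3)
= 5 * 15 * 28 * 20
= 42000.

42000


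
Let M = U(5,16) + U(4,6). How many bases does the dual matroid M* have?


(M1+M2)* = M1* + M2*.
M1* = U(11,16), bases: C(16,11) = 4368.
M2* = U(2,6), bases: C(6,2) = 15.
|B(M*)| = 4368 * 15 = 65520.

65520


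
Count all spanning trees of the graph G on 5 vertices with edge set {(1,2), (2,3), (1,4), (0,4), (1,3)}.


By Kirchhoff's matrix tree theorem, the number of spanning trees equals
the determinant of any cofactor of the Laplacian matrix L.
G has 5 vertices and 5 edges.
Computing the (4 x 4) cofactor determinant gives 3.

3


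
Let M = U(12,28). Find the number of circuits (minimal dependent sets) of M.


In U(12,28), circuits are the (13)-element subsets.
Any set of 13 elements is dependent, and removing any one element gives
an independent set of size 12, so it is a minimal dependent set.
Number of circuits = C(28,13) = 37442160.

37442160


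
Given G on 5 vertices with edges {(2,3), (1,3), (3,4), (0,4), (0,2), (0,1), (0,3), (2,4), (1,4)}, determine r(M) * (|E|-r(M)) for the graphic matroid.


r(M) = |V| - c = 5 - 1 = 4.
nullity = |E| - r(M) = 9 - 4 = 5.
Product = 4 * 5 = 20.

20


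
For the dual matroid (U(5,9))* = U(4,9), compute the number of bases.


The dual of U(r,n) is U(n-r, n) = U(4,9).
Bases of U(4,9) are all (4)-element subsets.
|B(M*)| = C(9,4) = 9! / (4! * 5!) = 126.

126


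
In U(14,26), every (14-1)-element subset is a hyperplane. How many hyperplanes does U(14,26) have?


Hyperplanes of U(14,26) are flats of rank 13.
In a uniform matroid, these are exactly the (13)-element subsets.
Count = C(26,13) = 10400600.

10400600


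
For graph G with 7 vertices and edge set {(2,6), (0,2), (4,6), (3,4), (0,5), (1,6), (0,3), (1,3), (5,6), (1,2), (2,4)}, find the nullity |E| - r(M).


Cycle rank (nullity) = |E| - r(M) = |E| - (|V| - c).
|E| = 11, |V| = 7, c = 1.
Nullity = 11 - (7 - 1) = 11 - 6 = 5.

5


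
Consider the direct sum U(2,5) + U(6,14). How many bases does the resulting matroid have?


Bases of a direct sum M1 + M2: |B| = |B(M1)| * |B(M2)|.
|B(U(2,5))| = C(5,2) = 10.
|B(U(6,14))| = C(14,6) = 3003.
Total bases = 10 * 3003 = 30030.

30030


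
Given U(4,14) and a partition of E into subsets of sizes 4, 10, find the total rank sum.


r(Ai) = min(|Ai|, 4) for each part.
Sum = min(4,4) + min(10,4)
    = 4 + 4
    = 8.

8


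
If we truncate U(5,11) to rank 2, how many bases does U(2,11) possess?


Truncating U(5,11) to rank 2 gives U(2,11).
Bases of U(2,11) are all 2-element subsets of 11 elements.
Number of bases = C(11,2) = 11! / (2! * 9!) = 55.

55


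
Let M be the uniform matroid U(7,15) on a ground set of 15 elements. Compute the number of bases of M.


Bases of U(7,15) are all 7-element subsets of the 15-element ground set.
Number of bases = C(15,7).
C(15,7) = 15! / (7! * 8!) = 6435.

6435


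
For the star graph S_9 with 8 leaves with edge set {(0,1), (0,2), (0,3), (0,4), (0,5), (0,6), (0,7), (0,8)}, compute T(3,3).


A star on 9 vertices is a tree with 8 edges.
T(x,y) = x^(8) for any tree.
T(3,3) = 3^8 = 6561.

6561


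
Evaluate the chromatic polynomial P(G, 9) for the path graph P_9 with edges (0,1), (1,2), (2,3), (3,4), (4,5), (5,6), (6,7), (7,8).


P(P_9, k) = k * (k-1)^(8).
P(9) = 9 * 8^8 = 9 * 16777216 = 150994944.

150994944


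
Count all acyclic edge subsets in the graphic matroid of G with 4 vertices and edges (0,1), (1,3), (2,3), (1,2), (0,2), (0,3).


An independent set in a graphic matroid is an acyclic edge subset.
G has 4 vertices and 6 edges.
Enumerate all 2^6 = 64 subsets, checking for acyclicity.
Total independent sets = 38.

38


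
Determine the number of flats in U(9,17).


Flats of U(9,17): every subset of size < 9 is a flat, plus E itself.
Count = C(17,0) + C(17,1) + C(17,2) + C(17,3) + C(17,4) + C(17,5) + C(17,6) + C(17,7) + C(17,8) + 1
     = 1 + 17 + 136 + 680 + 2380 + 6188 + 12376 + 19448 + 24310 + 1
     = 65537.

65537


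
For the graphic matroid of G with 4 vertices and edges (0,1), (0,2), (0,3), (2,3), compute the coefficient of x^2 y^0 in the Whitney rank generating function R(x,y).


R(x,y) = sum over A in 2^E of x^(r(E)-r(A)) * y^(|A|-r(A)).
G has 4 vertices, 4 edges. r(E) = 3.
Enumerate all 2^4 = 16 subsets.
Count subsets with r(E)-r(A)=2 and |A|-r(A)=0: 4.

4


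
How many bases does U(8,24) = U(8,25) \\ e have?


Deleting e from U(8,25) gives U(8,24) since n > r.
Bases of U(8,24) = C(24,8) = 24! / (8! * 16!) = 735471.

735471


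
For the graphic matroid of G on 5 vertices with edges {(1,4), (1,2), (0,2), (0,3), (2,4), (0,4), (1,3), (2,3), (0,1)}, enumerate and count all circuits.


A circuit in a graphic matroid = edge set of a simple cycle.
G has 5 vertices and 9 edges.
Enumerating all minimal edge subsets forming cycles...
Total circuits found: 22.

22


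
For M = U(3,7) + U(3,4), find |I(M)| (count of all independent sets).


For a direct sum, |I(M1+M2)| = |I(M1)| * |I(M2)|.
|I(U(3,7))| = sum C(7,k) for k=0..3 = 64.
|I(U(3,4))| = sum C(4,k) for k=0..3 = 15.
Total = 64 * 15 = 960.

960


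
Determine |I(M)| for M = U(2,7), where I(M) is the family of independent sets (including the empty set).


Independent sets of U(2,7) are all subsets of size <= 2.
Count = C(7,0) + C(7,1) + C(7,2)
     = 1 + 7 + 21
     = 29.

29


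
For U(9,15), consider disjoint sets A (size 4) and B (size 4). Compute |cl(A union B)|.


|A union B| = 4 + 4 = 8 (disjoint).
In U(9,15), cl(S) = S if |S| < 9, else cl(S) = E.
Since 8 < 9, cl(A union B) = A union B.
|cl(A union B)| = 8.

8


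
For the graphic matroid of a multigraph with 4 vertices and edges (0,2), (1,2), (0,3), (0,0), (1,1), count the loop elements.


In a graphic matroid, a loop is a self-loop edge (u,u) with rank 0.
Examining all 5 edges for self-loops...
Self-loops found: (0,0), (1,1)
Number of loops = 2.

2


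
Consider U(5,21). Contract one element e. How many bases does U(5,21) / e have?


Contracting e from U(5,21) gives U(4,20).
Bases of U(4,20) = (20 choose 4) = 4845.

4845


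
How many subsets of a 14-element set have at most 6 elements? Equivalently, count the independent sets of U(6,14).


Independent sets of U(6,14) are all subsets of size <= 6.
Count = (14 choose 0) + (14 choose 1) + (14 choose 2) + (14 choose 3) + (14 choose 4) + (14 choose 5) + (14 choose 6)
     = 1 + 14 + 91 + 364 + 1001 + 2002 + 3003
     = 6476.

6476


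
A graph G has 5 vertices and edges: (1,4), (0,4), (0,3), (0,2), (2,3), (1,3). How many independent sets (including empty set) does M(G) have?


An independent set in a graphic matroid is an acyclic edge subset.
G has 5 vertices and 6 edges.
Enumerate all 2^6 = 64 subsets, checking for acyclicity.
Total independent sets = 52.

52


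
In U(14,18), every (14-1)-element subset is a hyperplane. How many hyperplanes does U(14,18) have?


Hyperplanes of U(14,18) are flats of rank 13.
In a uniform matroid, these are exactly the (13)-element subsets.
Count = C(18,13) = 8568.

8568


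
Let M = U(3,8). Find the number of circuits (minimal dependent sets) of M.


In U(3,8), circuits are the (4)-element subsets.
Any set of 4 elements is dependent, and removing any one element gives
an independent set of size 3, so it is a minimal dependent set.
Number of circuits = C(8,4) = 8! / (4! * 4!) = 70.

70


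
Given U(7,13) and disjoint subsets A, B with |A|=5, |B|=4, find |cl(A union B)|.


|A union B| = 5 + 4 = 9 (disjoint).
In U(7,13), cl(S) = S if |S| < 7, else cl(S) = E.
Since 9 >= 7, cl(A union B) = E.
|cl(A union B)| = 13.

13


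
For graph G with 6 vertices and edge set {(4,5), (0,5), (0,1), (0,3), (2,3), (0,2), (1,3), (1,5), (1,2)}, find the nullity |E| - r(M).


Cycle rank (nullity) = |E| - r(M) = |E| - (|V| - c).
|E| = 9, |V| = 6, c = 1.
Nullity = 9 - (6 - 1) = 9 - 5 = 4.

4


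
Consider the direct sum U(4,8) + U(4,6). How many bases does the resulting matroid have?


Bases of a direct sum M1 + M2: |B| = |B(M1)| * |B(M2)|.
|B(U(4,8))| = C(8,4) = 70.
|B(U(4,6))| = C(6,4) = 15.
Total bases = 70 * 15 = 1050.

1050


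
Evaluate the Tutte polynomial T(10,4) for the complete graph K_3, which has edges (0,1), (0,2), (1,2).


T(K_3; x,y) = x^2 + x + y.
T(10,4) = 100 + 10 + 4 = 114.

114


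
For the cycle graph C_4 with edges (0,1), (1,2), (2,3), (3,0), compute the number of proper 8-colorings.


P(C_4, k) = (k-1)^4 + (-1)^4*(k-1).
P(8) = (7)^4 + 7
= 2401 + 7 = 2408.

2408


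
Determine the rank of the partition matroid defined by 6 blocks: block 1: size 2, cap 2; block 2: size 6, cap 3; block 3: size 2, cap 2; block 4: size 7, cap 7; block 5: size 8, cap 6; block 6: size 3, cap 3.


Rank of a partition matroid = sum of min(|Si|, ci) for each block.
= min(2,2) + min(6,3) + min(2,2) + min(7,7) + min(8,6) + min(3,3)
= 2 + 3 + 2 + 7 + 6 + 3
= 23.

23


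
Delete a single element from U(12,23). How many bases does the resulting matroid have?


Deleting e from U(12,23) gives U(12,22) since n > r.
Bases of U(12,22) = (22 choose 12) = 646646.

646646


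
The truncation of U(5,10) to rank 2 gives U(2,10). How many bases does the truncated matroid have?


Truncating U(5,10) to rank 2 gives U(2,10).
Bases of U(2,10) are all 2-element subsets of 10 elements.
Number of bases = (10 choose 2) = 45.

45


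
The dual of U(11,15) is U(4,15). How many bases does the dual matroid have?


The dual of U(r,n) is U(n-r, n) = U(4,15).
Bases of U(4,15) are all (4)-element subsets.
|B(M*)| = C(15,4) = 15! / (4! * 11!) = 1365.

1365


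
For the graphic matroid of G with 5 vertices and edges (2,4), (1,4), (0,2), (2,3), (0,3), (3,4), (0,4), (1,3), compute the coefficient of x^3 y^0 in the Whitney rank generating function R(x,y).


R(x,y) = sum over A in 2^E of x^(r(E)-r(A)) * y^(|A|-r(A)).
G has 5 vertices, 8 edges. r(E) = 4.
Enumerate all 2^8 = 256 subsets.
Count subsets with r(E)-r(A)=3 and |A|-r(A)=0: 8.

8


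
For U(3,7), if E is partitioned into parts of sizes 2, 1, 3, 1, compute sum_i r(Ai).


r(Ai) = min(|Ai|, 3) for each part.
Sum = min(2,3) + min(1,3) + min(3,3) + min(1,3)
    = 2 + 1 + 3 + 1
    = 7.

7


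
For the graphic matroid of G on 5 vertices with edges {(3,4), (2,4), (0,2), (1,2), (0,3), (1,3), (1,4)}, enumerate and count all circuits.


A circuit in a graphic matroid = edge set of a simple cycle.
G has 5 vertices and 7 edges.
Enumerating all minimal edge subsets forming cycles...
Total circuits found: 7.

7


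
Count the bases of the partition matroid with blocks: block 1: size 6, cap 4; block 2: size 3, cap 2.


A basis picks exactly ci elements from block i.
Number of bases = product of C(|Si|, ci).
= C(6,4) * C(3,2)
= 15 * 3
= 45.

45


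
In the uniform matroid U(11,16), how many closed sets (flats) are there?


Flats of U(11,16): every subset of size < 11 is a flat, plus E itself.
Count = C(16,0) + C(16,1) + C(16,2) + C(16,3) + C(16,4) + C(16,5) + C(16,6) + C(16,7) + C(16,8) + C(16,9) + C(16,10) + 1
     = 1 + 16 + 120 + 560 + 1820 + 4368 + 8008 + 11440 + 12870 + 11440 + 8008 + 1
     = 58652.

58652
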